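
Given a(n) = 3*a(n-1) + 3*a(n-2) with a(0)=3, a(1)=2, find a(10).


Build bottom-up:
...a(8)=40743, a(9)=154467, a(10)=3*154467+3*40743=585630


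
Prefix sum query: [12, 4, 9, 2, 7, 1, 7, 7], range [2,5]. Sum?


Prefix sums: [0, 12, 16, 25, 27, 34, 35, 42, 49]
Sum[2..5] = prefix[6] - prefix[2] = 35 - 16 = 19


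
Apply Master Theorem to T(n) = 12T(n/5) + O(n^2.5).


a=12, b=5, c=2.5. log_5(12)=1.544 < c=2.5. Case 3: O(n^c) = O(n^2.500)
Complexity: O(n^2.500)


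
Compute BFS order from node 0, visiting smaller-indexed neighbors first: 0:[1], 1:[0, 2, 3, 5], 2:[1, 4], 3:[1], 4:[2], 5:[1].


BFS queue: start with [0]
Visit order: [0, 1, 2, 3, 5, 4]


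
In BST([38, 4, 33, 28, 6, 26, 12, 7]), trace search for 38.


BST root = 38
Search for 38: compare at each node
Path: [38]


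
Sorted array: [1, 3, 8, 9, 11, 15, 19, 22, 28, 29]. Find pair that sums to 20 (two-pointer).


Two pointers: lo=0, hi=9
Found pair: (1, 19) summing to 20


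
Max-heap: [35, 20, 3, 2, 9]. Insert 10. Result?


Append 10: [35, 20, 3, 2, 9, 10]
Bubble up: swap idx 5(10) with idx 2(3)
Result: [35, 20, 10, 2, 9, 3]


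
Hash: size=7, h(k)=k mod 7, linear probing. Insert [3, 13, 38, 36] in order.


Insertions: 3->slot 3; 13->slot 6; 38->slot 4; 36->slot 1
Table: [None, 36, None, 3, 38, None, 13]


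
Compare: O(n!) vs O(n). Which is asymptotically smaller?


linear grows slower than factorial
O(n) is asymptotically smaller; O(n!) grows faster


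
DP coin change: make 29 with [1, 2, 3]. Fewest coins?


dp[0]=0; dp[i]=1+min(dp[i-c] for c in coins)
...dp[24]=8, dp[25]=9, dp[26]=9, dp[27]=9, dp[28]=10, dp[29]=10
Minimum coins for 29 = 10


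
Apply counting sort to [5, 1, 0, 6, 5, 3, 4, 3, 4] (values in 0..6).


Count array: [1, 1, 0, 2, 2, 2, 1]
Reconstruct: [0, 1, 3, 3, 4, 4, 5, 5, 6]


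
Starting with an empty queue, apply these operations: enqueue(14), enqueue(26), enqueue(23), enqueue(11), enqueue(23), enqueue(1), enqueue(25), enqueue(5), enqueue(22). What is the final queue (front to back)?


enqueue(14) -> [14]
enqueue(26) -> [14, 26]
enqueue(23) -> [14, 26, 23]
enqueue(11) -> [14, 26, 23, 11]
enqueue(23) -> [14, 26, 23, 11, 23]
enqueue(1) -> [14, 26, 23, 11, 23, 1]
enqueue(25) -> [14, 26, 23, 11, 23, 1, 25]
enqueue(5) -> [14, 26, 23, 11, 23, 1, 25, 5]
enqueue(22) -> [14, 26, 23, 11, 23, 1, 25, 5, 22]
Final queue (front to back): [14, 26, 23, 11, 23, 1, 25, 5, 22]


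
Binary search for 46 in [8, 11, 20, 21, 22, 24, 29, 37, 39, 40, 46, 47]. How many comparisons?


Search for 46:
[0,11] mid=5 arr[5]=24
[6,11] mid=8 arr[8]=39
[9,11] mid=10 arr[10]=46
Total: 3 comparisons


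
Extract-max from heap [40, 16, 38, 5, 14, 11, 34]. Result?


Max = 40
Replace root with last, heapify down
Resulting heap: [38, 16, 34, 5, 14, 11]


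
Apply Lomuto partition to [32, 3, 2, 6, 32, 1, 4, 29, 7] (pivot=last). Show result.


Elements <= 7 go left of pivot.
Result: [3, 2, 6, 1, 4, 7, 32, 29, 32], pivot at index 5


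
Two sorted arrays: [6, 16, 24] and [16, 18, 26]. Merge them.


Compare heads, take smaller each step.
Merged: [6, 16, 16, 18, 24, 26]


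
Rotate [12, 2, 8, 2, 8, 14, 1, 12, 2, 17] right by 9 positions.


Right rotate by 9: [2, 8, 2, 8, 14, 1, 12, 2, 17, 12]


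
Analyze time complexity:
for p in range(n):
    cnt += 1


Per nesting level: O(n) = O(n)
Complexity: O(n)


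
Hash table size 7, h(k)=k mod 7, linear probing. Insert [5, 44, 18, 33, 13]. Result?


Insertions: 5->slot 5; 44->slot 2; 18->slot 4; 33->slot 6; 13->slot 0
Table: [13, None, 44, None, 18, 5, 33]


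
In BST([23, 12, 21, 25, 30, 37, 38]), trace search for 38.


BST root = 23
Search for 38: compare at each node
Path: [23, 25, 30, 37, 38]


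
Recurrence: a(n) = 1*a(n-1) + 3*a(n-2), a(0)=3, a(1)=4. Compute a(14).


Build bottom-up:
...a(12)=48787, a(13)=112276, a(14)=1*112276+3*48787=258637


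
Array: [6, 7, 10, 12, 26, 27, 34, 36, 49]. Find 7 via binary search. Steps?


Search for 7:
[0,8] mid=4 arr[4]=26
[0,3] mid=1 arr[1]=7
Total: 2 comparisons


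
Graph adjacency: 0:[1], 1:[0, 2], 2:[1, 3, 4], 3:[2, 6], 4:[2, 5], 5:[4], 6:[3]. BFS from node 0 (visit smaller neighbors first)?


BFS queue: start with [0]
Visit order: [0, 1, 2, 3, 4, 6, 5]


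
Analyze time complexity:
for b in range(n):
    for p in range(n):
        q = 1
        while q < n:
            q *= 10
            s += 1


Per nesting level: O(n) * O(n) * O(log n) = O(n^2 log n)
Complexity: O(n^2 log n)


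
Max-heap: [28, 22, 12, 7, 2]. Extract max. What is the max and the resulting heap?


Max = 28
Replace root with last, heapify down
Resulting heap: [22, 7, 12, 2]


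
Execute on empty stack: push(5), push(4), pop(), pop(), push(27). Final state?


push(5) -> [5]
push(4) -> [5, 4]
pop() returns 4 -> [5]
pop() returns 5 -> []
push(27) -> [27]
Final stack (bottom to top): [27]


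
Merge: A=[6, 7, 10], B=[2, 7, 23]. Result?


Compare heads, take smaller each step.
Merged: [2, 6, 7, 7, 10, 23]


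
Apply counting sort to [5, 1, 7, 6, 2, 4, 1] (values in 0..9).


Count array: [0, 2, 1, 0, 1, 1, 1, 1, 0, 0]
Reconstruct: [1, 1, 2, 4, 5, 6, 7]


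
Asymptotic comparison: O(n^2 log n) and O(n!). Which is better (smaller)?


n^2 log n grows slower than factorial
O(n^2 log n) is asymptotically smaller; O(n!) grows faster


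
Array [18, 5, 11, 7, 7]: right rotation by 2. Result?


Right rotate by 2: [7, 7, 18, 5, 11]


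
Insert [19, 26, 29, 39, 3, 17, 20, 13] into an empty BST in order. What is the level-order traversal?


Root = 19; build tree by BST insertion.
Level-Order traversal: [19, 3, 26, 17, 20, 29, 13, 39]


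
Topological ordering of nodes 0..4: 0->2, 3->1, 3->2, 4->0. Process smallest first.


Kahn's algorithm, process smallest node first
Order: [3, 1, 4, 0, 2]


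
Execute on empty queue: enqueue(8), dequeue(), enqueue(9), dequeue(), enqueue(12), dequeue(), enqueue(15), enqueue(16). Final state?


enqueue(8) -> [8]
dequeue() returns 8 -> []
enqueue(9) -> [9]
dequeue() returns 9 -> []
enqueue(12) -> [12]
dequeue() returns 12 -> []
enqueue(15) -> [15]
enqueue(16) -> [15, 16]
Final queue (front to back): [15, 16]


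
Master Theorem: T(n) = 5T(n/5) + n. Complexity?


a=5, b=5, c=1. log_5(5)=1 = c=1. Case 2: O(n^c log n) = O(n log n)
Complexity: O(n log n)


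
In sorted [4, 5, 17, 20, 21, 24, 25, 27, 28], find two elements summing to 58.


Two pointers: lo=0, hi=8
No pair sums to 58


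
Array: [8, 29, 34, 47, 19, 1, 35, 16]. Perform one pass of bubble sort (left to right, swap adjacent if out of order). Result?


After one pass: [8, 29, 34, 19, 1, 35, 16, 47]


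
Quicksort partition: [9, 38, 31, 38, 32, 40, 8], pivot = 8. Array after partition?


Elements <= 8 go left of pivot.
Result: [8, 38, 31, 38, 32, 40, 9], pivot at index 0


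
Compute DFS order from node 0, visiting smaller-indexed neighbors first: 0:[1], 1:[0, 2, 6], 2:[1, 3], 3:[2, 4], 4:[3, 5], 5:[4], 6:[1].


DFS stack-based: start with [0]
Visit order: [0, 1, 2, 3, 4, 5, 6]


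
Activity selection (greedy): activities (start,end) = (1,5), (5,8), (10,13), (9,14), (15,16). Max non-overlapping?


Greedy: pick earliest-ending, then skip overlaps.
Selected (4 activities): [(1, 5), (5, 8), (10, 13), (15, 16)]


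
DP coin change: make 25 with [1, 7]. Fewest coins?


dp[0]=0; dp[i]=1+min(dp[i-c] for c in coins)
...dp[20]=8, dp[21]=3, dp[22]=4, dp[23]=5, dp[24]=6, dp[25]=7
Minimum coins for 25 = 7


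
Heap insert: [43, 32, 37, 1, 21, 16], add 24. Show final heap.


Append 24: [43, 32, 37, 1, 21, 16, 24]
Bubble up: no swaps needed
Result: [43, 32, 37, 1, 21, 16, 24]


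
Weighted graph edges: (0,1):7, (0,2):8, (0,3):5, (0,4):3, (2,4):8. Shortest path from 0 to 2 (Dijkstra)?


Dijkstra from 0:
Distances: {0: 0, 1: 7, 2: 8, 3: 5, 4: 3}
Shortest distance to 2 = 8, path = [0, 2]


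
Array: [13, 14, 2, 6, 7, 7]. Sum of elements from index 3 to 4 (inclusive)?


Prefix sums: [0, 13, 27, 29, 35, 42, 49]
Sum[3..4] = prefix[5] - prefix[3] = 42 - 29 = 13


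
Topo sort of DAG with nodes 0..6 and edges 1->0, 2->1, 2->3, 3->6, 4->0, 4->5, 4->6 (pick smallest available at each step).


Kahn's algorithm, process smallest node first
Order: [2, 1, 3, 4, 0, 5, 6]


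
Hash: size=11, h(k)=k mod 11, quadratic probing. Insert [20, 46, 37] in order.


Insertions: 20->slot 9; 46->slot 2; 37->slot 4
Table: [None, None, 46, None, 37, None, None, None, None, 20, None]


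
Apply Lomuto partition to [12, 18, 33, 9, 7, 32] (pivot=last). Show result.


Elements <= 32 go left of pivot.
Result: [12, 18, 9, 7, 32, 33], pivot at index 4


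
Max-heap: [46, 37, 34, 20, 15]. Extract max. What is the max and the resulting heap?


Max = 46
Replace root with last, heapify down
Resulting heap: [37, 20, 34, 15]


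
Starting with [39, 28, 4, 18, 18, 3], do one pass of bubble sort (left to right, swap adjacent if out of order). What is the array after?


After one pass: [28, 4, 18, 18, 3, 39]


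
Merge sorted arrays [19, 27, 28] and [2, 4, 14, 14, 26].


Compare heads, take smaller each step.
Merged: [2, 4, 14, 14, 19, 26, 27, 28]


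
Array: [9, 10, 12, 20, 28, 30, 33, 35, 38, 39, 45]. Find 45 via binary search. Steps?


Search for 45:
[0,10] mid=5 arr[5]=30
[6,10] mid=8 arr[8]=38
[9,10] mid=9 arr[9]=39
[10,10] mid=10 arr[10]=45
Total: 4 comparisons


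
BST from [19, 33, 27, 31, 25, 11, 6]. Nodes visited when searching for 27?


BST root = 19
Search for 27: compare at each node
Path: [19, 33, 27]


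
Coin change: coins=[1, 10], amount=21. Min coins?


dp[0]=0; dp[i]=1+min(dp[i-c] for c in coins)
...dp[16]=7, dp[17]=8, dp[18]=9, dp[19]=10, dp[20]=2, dp[21]=3
Minimum coins for 21 = 3


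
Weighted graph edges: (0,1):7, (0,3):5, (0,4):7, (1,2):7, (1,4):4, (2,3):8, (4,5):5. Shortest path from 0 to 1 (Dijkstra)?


Dijkstra from 0:
Distances: {0: 0, 1: 7, 2: 13, 3: 5, 4: 7, 5: 12}
Shortest distance to 1 = 7, path = [0, 1]


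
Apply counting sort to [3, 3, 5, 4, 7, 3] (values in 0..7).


Count array: [0, 0, 0, 3, 1, 1, 0, 1]
Reconstruct: [3, 3, 3, 4, 5, 7]


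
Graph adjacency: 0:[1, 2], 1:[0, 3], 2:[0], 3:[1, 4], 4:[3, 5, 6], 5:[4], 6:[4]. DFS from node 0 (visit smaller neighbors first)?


DFS stack-based: start with [0]
Visit order: [0, 1, 3, 4, 5, 6, 2]


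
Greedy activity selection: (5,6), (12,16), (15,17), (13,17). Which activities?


Greedy: pick earliest-ending, then skip overlaps.
Selected (2 activities): [(5, 6), (12, 16)]


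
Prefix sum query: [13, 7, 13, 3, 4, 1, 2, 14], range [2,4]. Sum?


Prefix sums: [0, 13, 20, 33, 36, 40, 41, 43, 57]
Sum[2..4] = prefix[5] - prefix[2] = 40 - 20 = 20


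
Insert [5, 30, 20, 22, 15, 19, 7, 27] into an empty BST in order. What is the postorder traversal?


Root = 5; build tree by BST insertion.
Postorder traversal: [7, 19, 15, 27, 22, 20, 30, 5]


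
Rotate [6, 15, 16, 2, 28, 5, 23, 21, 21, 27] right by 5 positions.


Right rotate by 5: [5, 23, 21, 21, 27, 6, 15, 16, 2, 28]


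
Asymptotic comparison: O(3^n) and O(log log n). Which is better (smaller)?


double-logarithmic grows slower than exponential (base 3)
O(log log n) is asymptotically smaller; O(3^n) grows faster


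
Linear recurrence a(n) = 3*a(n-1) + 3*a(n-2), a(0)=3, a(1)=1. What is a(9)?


Build bottom-up:
...a(7)=8289, a(8)=31428, a(9)=3*31428+3*8289=119151


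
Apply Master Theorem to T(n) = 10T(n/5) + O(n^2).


a=10, b=5, c=2. log_5(10)=1.431 < c=2. Case 3: O(n^c) = O(n^2)
Complexity: O(n^2)


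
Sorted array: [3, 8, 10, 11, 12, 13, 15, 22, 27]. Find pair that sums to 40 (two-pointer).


Two pointers: lo=0, hi=8
Found pair: (13, 27) summing to 40


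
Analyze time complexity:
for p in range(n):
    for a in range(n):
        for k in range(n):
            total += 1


Per nesting level: O(n) * O(n) * O(n) = O(n^3)
Complexity: O(n^3)


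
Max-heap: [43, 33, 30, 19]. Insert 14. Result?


Append 14: [43, 33, 30, 19, 14]
Bubble up: no swaps needed
Result: [43, 33, 30, 19, 14]


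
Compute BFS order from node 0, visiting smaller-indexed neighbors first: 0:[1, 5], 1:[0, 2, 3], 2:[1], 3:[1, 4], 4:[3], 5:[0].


BFS queue: start with [0]
Visit order: [0, 1, 5, 2, 3, 4]


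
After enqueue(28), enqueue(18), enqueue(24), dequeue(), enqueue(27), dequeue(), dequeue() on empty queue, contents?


enqueue(28) -> [28]
enqueue(18) -> [28, 18]
enqueue(24) -> [28, 18, 24]
dequeue() returns 28 -> [18, 24]
enqueue(27) -> [18, 24, 27]
dequeue() returns 18 -> [24, 27]
dequeue() returns 24 -> [27]
Final queue (front to back): [27]


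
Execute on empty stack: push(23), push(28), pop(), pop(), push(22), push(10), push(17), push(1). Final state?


push(23) -> [23]
push(28) -> [23, 28]
pop() returns 28 -> [23]
pop() returns 23 -> []
push(22) -> [22]
push(10) -> [22, 10]
push(17) -> [22, 10, 17]
push(1) -> [22, 10, 17, 1]
Final stack (bottom to top): [22, 10, 17, 1]


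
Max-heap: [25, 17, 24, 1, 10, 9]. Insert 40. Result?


Append 40: [25, 17, 24, 1, 10, 9, 40]
Bubble up: swap idx 6(40) with idx 2(24); swap idx 2(40) with idx 0(25)
Result: [40, 17, 25, 1, 10, 9, 24]


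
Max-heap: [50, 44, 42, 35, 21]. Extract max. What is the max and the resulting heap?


Max = 50
Replace root with last, heapify down
Resulting heap: [44, 35, 42, 21]


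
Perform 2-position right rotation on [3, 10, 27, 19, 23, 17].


Right rotate by 2: [23, 17, 3, 10, 27, 19]


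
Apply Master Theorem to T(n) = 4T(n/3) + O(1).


a=4, b=3, c=0. log_3(4)=1.262 > c=0. Case 1: O(n^log_b(a)) = O(n^1.262)
Complexity: O(n^1.262)


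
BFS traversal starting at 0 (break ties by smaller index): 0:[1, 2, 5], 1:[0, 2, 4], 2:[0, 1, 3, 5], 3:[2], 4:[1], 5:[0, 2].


BFS queue: start with [0]
Visit order: [0, 1, 2, 5, 4, 3]


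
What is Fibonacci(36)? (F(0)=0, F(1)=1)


F(n)=F(n-1)+F(n-2)
...F(34)=5702887, F(35)=9227465, F(36)=14930352


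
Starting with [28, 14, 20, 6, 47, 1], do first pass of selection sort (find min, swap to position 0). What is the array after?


After one pass: [1, 14, 20, 6, 47, 28]


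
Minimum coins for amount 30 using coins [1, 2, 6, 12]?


dp[0]=0; dp[i]=1+min(dp[i-c] for c in coins)
...dp[25]=3, dp[26]=3, dp[27]=4, dp[28]=4, dp[29]=5, dp[30]=3
Minimum coins for 30 = 3


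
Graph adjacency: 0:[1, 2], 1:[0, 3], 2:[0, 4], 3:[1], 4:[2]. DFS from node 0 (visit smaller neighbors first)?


DFS stack-based: start with [0]
Visit order: [0, 1, 3, 2, 4]


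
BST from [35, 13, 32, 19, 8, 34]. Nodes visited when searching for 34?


BST root = 35
Search for 34: compare at each node
Path: [35, 13, 32, 34]


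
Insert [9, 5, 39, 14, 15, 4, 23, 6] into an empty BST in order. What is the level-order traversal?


Root = 9; build tree by BST insertion.
Level-Order traversal: [9, 5, 39, 4, 6, 14, 15, 23]


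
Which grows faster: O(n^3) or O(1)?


constant grows slower than cubic
O(1) is asymptotically smaller; O(n^3) grows faster


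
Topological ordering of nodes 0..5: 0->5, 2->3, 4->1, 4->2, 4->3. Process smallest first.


Kahn's algorithm, process smallest node first
Order: [0, 4, 1, 2, 3, 5]


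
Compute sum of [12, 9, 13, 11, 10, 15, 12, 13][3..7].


Prefix sums: [0, 12, 21, 34, 45, 55, 70, 82, 95]
Sum[3..7] = prefix[8] - prefix[3] = 95 - 34 = 61


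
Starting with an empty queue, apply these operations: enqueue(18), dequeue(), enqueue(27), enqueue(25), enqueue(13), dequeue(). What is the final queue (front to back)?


enqueue(18) -> [18]
dequeue() returns 18 -> []
enqueue(27) -> [27]
enqueue(25) -> [27, 25]
enqueue(13) -> [27, 25, 13]
dequeue() returns 27 -> [25, 13]
Final queue (front to back): [25, 13]


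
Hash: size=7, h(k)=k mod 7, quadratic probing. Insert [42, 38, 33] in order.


Insertions: 42->slot 0; 38->slot 3; 33->slot 5
Table: [42, None, None, 38, None, 33, None]


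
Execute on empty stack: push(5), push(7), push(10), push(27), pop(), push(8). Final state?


push(5) -> [5]
push(7) -> [5, 7]
push(10) -> [5, 7, 10]
push(27) -> [5, 7, 10, 27]
pop() returns 27 -> [5, 7, 10]
push(8) -> [5, 7, 10, 8]
Final stack (bottom to top): [5, 7, 10, 8]


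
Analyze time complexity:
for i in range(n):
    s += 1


Per nesting level: O(n) = O(n)
Complexity: O(n)


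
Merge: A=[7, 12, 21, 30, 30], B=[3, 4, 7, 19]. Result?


Compare heads, take smaller each step.
Merged: [3, 4, 7, 7, 12, 19, 21, 30, 30]


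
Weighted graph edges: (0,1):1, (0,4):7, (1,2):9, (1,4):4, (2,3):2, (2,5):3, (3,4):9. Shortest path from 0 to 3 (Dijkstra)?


Dijkstra from 0:
Distances: {0: 0, 1: 1, 2: 10, 3: 12, 4: 5, 5: 13}
Shortest distance to 3 = 12, path = [0, 1, 2, 3]


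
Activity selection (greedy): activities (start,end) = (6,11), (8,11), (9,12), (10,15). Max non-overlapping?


Greedy: pick earliest-ending, then skip overlaps.
Selected (1 activities): [(6, 11)]


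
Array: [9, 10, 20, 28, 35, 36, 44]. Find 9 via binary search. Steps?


Search for 9:
[0,6] mid=3 arr[3]=28
[0,2] mid=1 arr[1]=10
[0,0] mid=0 arr[0]=9
Total: 3 comparisons


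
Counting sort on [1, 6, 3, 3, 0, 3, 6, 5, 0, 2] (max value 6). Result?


Count array: [2, 1, 1, 3, 0, 1, 2]
Reconstruct: [0, 0, 1, 2, 3, 3, 3, 5, 6, 6]


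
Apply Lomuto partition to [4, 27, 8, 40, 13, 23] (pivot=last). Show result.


Elements <= 23 go left of pivot.
Result: [4, 8, 13, 23, 27, 40], pivot at index 3


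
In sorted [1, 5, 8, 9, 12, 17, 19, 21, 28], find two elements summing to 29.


Two pointers: lo=0, hi=8
Found pair: (1, 28) summing to 29


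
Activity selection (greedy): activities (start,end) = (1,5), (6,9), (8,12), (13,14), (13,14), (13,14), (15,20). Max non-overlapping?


Greedy: pick earliest-ending, then skip overlaps.
Selected (4 activities): [(1, 5), (6, 9), (13, 14), (15, 20)]


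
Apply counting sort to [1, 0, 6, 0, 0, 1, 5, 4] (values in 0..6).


Count array: [3, 2, 0, 0, 1, 1, 1]
Reconstruct: [0, 0, 0, 1, 1, 4, 5, 6]


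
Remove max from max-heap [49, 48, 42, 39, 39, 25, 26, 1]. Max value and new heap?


Max = 49
Replace root with last, heapify down
Resulting heap: [48, 39, 42, 1, 39, 25, 26]


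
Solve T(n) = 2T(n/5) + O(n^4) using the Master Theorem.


a=2, b=5, c=4. log_5(2)=0.431 < c=4. Case 3: O(n^c) = O(n^4)
Complexity: O(n^4)


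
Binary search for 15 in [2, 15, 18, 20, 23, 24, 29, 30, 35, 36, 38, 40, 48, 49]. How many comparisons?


Search for 15:
[0,13] mid=6 arr[6]=29
[0,5] mid=2 arr[2]=18
[0,1] mid=0 arr[0]=2
[1,1] mid=1 arr[1]=15
Total: 4 comparisons


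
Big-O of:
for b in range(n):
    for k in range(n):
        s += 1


Per nesting level: O(n) * O(n) = O(n^2)
Complexity: O(n^2)


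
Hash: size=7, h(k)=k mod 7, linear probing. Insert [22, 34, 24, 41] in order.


Insertions: 22->slot 1; 34->slot 6; 24->slot 3; 41->slot 0
Table: [41, 22, None, 24, None, None, 34]


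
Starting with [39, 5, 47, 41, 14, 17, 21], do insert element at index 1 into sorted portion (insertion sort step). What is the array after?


After one pass: [5, 39, 47, 41, 14, 17, 21]


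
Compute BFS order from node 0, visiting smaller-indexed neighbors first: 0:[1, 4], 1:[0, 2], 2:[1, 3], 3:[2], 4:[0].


BFS queue: start with [0]
Visit order: [0, 1, 4, 2, 3]


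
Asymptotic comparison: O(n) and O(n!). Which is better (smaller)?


linear grows slower than factorial
O(n) is asymptotically smaller; O(n!) grows faster


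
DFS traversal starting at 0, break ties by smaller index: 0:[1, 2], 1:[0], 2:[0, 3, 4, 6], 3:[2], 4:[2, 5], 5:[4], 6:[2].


DFS stack-based: start with [0]
Visit order: [0, 1, 2, 3, 4, 5, 6]


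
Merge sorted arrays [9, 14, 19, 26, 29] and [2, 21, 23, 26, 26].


Compare heads, take smaller each step.
Merged: [2, 9, 14, 19, 21, 23, 26, 26, 26, 29]


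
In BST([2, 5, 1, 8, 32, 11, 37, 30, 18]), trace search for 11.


BST root = 2
Search for 11: compare at each node
Path: [2, 5, 8, 32, 11]


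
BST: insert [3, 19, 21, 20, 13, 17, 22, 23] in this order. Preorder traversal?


Root = 3; build tree by BST insertion.
Preorder traversal: [3, 19, 13, 17, 21, 20, 22, 23]


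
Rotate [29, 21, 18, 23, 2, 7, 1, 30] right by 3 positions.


Right rotate by 3: [7, 1, 30, 29, 21, 18, 23, 2]


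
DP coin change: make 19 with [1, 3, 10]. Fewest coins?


dp[0]=0; dp[i]=1+min(dp[i-c] for c in coins)
...dp[14]=3, dp[15]=4, dp[16]=3, dp[17]=4, dp[18]=5, dp[19]=4
Minimum coins for 19 = 4


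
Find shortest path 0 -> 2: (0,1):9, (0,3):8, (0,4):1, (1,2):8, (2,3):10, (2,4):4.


Dijkstra from 0:
Distances: {0: 0, 1: 9, 2: 5, 3: 8, 4: 1}
Shortest distance to 2 = 5, path = [0, 4, 2]


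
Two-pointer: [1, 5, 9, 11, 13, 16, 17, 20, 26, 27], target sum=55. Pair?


Two pointers: lo=0, hi=9
No pair sums to 55


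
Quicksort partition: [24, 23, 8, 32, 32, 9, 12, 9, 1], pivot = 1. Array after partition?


Elements <= 1 go left of pivot.
Result: [1, 23, 8, 32, 32, 9, 12, 9, 24], pivot at index 0


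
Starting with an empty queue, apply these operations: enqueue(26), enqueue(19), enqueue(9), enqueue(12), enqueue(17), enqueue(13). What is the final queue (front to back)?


enqueue(26) -> [26]
enqueue(19) -> [26, 19]
enqueue(9) -> [26, 19, 9]
enqueue(12) -> [26, 19, 9, 12]
enqueue(17) -> [26, 19, 9, 12, 17]
enqueue(13) -> [26, 19, 9, 12, 17, 13]
Final queue (front to back): [26, 19, 9, 12, 17, 13]


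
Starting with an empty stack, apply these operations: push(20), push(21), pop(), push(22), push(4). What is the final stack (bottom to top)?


push(20) -> [20]
push(21) -> [20, 21]
pop() returns 21 -> [20]
push(22) -> [20, 22]
push(4) -> [20, 22, 4]
Final stack (bottom to top): [20, 22, 4]


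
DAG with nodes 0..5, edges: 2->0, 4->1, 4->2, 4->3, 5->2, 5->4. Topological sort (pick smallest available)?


Kahn's algorithm, process smallest node first
Order: [5, 4, 1, 2, 0, 3]


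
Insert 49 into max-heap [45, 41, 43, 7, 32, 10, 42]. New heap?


Append 49: [45, 41, 43, 7, 32, 10, 42, 49]
Bubble up: swap idx 7(49) with idx 3(7); swap idx 3(49) with idx 1(41); swap idx 1(49) with idx 0(45)
Result: [49, 45, 43, 41, 32, 10, 42, 7]


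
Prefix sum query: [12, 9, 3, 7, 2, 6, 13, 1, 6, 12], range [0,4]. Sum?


Prefix sums: [0, 12, 21, 24, 31, 33, 39, 52, 53, 59, 71]
Sum[0..4] = prefix[5] - prefix[0] = 33 - 0 = 33


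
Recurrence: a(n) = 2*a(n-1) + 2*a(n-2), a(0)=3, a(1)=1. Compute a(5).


Build bottom-up:
...a(3)=18, a(4)=52, a(5)=2*52+2*18=140


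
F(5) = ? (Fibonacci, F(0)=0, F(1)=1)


F(n)=F(n-1)+F(n-2)
...F(3)=2, F(4)=3, F(5)=5


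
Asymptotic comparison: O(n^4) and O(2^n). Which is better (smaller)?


quartic grows slower than exponential
O(n^4) is asymptotically smaller; O(2^n) grows faster


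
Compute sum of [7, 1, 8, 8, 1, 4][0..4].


Prefix sums: [0, 7, 8, 16, 24, 25, 29]
Sum[0..4] = prefix[5] - prefix[0] = 25 - 0 = 25


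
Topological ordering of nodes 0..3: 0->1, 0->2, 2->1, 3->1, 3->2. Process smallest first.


Kahn's algorithm, process smallest node first
Order: [0, 3, 2, 1]


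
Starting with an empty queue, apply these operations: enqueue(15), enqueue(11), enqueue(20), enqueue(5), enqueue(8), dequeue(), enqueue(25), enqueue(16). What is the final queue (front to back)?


enqueue(15) -> [15]
enqueue(11) -> [15, 11]
enqueue(20) -> [15, 11, 20]
enqueue(5) -> [15, 11, 20, 5]
enqueue(8) -> [15, 11, 20, 5, 8]
dequeue() returns 15 -> [11, 20, 5, 8]
enqueue(25) -> [11, 20, 5, 8, 25]
enqueue(16) -> [11, 20, 5, 8, 25, 16]
Final queue (front to back): [11, 20, 5, 8, 25, 16]


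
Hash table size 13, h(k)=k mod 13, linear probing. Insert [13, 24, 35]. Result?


Insertions: 13->slot 0; 24->slot 11; 35->slot 9
Table: [13, None, None, None, None, None, None, None, None, 35, None, 24, None]


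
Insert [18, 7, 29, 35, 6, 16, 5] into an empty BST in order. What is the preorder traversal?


Root = 18; build tree by BST insertion.
Preorder traversal: [18, 7, 6, 5, 16, 29, 35]


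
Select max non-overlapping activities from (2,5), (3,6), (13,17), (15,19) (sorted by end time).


Greedy: pick earliest-ending, then skip overlaps.
Selected (2 activities): [(2, 5), (13, 17)]


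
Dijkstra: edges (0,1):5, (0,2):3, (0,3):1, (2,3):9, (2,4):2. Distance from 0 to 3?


Dijkstra from 0:
Distances: {0: 0, 1: 5, 2: 3, 3: 1, 4: 5}
Shortest distance to 3 = 1, path = [0, 3]


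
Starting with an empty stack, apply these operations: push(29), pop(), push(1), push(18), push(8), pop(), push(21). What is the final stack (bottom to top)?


push(29) -> [29]
pop() returns 29 -> []
push(1) -> [1]
push(18) -> [1, 18]
push(8) -> [1, 18, 8]
pop() returns 8 -> [1, 18]
push(21) -> [1, 18, 21]
Final stack (bottom to top): [1, 18, 21]


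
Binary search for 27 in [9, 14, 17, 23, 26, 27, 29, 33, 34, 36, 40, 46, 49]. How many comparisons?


Search for 27:
[0,12] mid=6 arr[6]=29
[0,5] mid=2 arr[2]=17
[3,5] mid=4 arr[4]=26
[5,5] mid=5 arr[5]=27
Total: 4 comparisons


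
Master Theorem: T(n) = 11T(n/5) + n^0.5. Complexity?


a=11, b=5, c=0.5. log_5(11)=1.490 > c=0.5. Case 1: O(n^log_b(a)) = O(n^1.490)
Complexity: O(n^1.490)


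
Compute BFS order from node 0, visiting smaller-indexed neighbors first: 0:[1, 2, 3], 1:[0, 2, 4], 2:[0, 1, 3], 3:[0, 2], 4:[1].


BFS queue: start with [0]
Visit order: [0, 1, 2, 3, 4]


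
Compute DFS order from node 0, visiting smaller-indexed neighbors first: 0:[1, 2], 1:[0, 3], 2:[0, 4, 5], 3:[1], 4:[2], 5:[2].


DFS stack-based: start with [0]
Visit order: [0, 1, 3, 2, 4, 5]


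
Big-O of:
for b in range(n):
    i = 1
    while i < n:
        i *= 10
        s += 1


Per nesting level: O(n) * O(log n) = O(n log n)
Complexity: O(n log n)


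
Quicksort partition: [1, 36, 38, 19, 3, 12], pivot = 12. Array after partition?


Elements <= 12 go left of pivot.
Result: [1, 3, 12, 19, 36, 38], pivot at index 2


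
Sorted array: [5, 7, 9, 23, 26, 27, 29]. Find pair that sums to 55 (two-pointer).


Two pointers: lo=0, hi=6
Found pair: (26, 29) summing to 55


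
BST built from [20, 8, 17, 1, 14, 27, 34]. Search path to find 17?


BST root = 20
Search for 17: compare at each node
Path: [20, 8, 17]


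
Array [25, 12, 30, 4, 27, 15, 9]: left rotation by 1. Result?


Left rotate by 1: [12, 30, 4, 27, 15, 9, 25]


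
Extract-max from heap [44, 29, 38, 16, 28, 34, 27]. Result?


Max = 44
Replace root with last, heapify down
Resulting heap: [38, 29, 34, 16, 28, 27]


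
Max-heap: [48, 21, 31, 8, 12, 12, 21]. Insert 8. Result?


Append 8: [48, 21, 31, 8, 12, 12, 21, 8]
Bubble up: no swaps needed
Result: [48, 21, 31, 8, 12, 12, 21, 8]


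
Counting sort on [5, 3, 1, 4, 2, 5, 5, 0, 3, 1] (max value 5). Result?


Count array: [1, 2, 1, 2, 1, 3]
Reconstruct: [0, 1, 1, 2, 3, 3, 4, 5, 5, 5]


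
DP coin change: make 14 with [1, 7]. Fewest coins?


dp[0]=0; dp[i]=1+min(dp[i-c] for c in coins)
...dp[9]=3, dp[10]=4, dp[11]=5, dp[12]=6, dp[13]=7, dp[14]=2
Minimum coins for 14 = 2


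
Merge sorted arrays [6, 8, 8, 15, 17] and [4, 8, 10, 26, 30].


Compare heads, take smaller each step.
Merged: [4, 6, 8, 8, 8, 10, 15, 17, 26, 30]


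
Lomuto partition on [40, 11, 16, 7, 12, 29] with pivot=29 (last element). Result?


Elements <= 29 go left of pivot.
Result: [11, 16, 7, 12, 29, 40], pivot at index 4


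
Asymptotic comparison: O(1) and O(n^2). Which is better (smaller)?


constant grows slower than quadratic
O(1) is asymptotically smaller; O(n^2) grows faster


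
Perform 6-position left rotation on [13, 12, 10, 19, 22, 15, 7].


Left rotate by 6: [7, 13, 12, 10, 19, 22, 15]


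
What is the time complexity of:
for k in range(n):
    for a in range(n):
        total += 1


Per nesting level: O(n) * O(n) = O(n^2)
Complexity: O(n^2)


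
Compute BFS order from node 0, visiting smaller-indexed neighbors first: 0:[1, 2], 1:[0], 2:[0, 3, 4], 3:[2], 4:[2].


BFS queue: start with [0]
Visit order: [0, 1, 2, 3, 4]


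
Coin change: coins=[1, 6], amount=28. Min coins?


dp[0]=0; dp[i]=1+min(dp[i-c] for c in coins)
...dp[23]=8, dp[24]=4, dp[25]=5, dp[26]=6, dp[27]=7, dp[28]=8
Minimum coins for 28 = 8


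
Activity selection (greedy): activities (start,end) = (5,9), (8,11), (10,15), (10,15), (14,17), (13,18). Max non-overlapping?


Greedy: pick earliest-ending, then skip overlaps.
Selected (2 activities): [(5, 9), (10, 15)]


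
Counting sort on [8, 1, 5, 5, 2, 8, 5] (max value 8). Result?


Count array: [0, 1, 1, 0, 0, 3, 0, 0, 2]
Reconstruct: [1, 2, 5, 5, 5, 8, 8]


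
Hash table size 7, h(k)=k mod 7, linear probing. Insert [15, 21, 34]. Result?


Insertions: 15->slot 1; 21->slot 0; 34->slot 6
Table: [21, 15, None, None, None, None, 34]


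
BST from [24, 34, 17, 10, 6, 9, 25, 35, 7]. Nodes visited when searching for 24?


BST root = 24
Search for 24: compare at each node
Path: [24]


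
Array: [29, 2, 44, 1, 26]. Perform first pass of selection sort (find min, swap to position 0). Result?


After one pass: [1, 2, 44, 29, 26]


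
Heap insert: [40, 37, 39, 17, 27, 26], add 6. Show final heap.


Append 6: [40, 37, 39, 17, 27, 26, 6]
Bubble up: no swaps needed
Result: [40, 37, 39, 17, 27, 26, 6]


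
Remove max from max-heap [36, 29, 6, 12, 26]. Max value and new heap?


Max = 36
Replace root with last, heapify down
Resulting heap: [29, 26, 6, 12]


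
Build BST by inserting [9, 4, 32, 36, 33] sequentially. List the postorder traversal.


Root = 9; build tree by BST insertion.
Postorder traversal: [4, 33, 36, 32, 9]


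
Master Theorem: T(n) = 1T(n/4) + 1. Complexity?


a=1, b=4, c=0. log_4(1)=0 = c=0. Case 2: O(n^c log n) = O(log n)
Complexity: O(log n)


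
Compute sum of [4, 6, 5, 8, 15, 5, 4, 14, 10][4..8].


Prefix sums: [0, 4, 10, 15, 23, 38, 43, 47, 61, 71]
Sum[4..8] = prefix[9] - prefix[4] = 71 - 23 = 48


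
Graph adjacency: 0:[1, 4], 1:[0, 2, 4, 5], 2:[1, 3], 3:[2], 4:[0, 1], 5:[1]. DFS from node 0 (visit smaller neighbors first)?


DFS stack-based: start with [0]
Visit order: [0, 1, 2, 3, 4, 5]


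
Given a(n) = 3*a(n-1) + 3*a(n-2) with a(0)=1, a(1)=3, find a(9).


Build bottom-up:
...a(7)=9315, a(8)=35316, a(9)=3*35316+3*9315=133893


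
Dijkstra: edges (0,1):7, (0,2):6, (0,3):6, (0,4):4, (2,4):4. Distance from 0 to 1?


Dijkstra from 0:
Distances: {0: 0, 1: 7, 2: 6, 3: 6, 4: 4}
Shortest distance to 1 = 7, path = [0, 1]


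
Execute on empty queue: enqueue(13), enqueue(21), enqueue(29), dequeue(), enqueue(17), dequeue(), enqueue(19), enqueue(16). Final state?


enqueue(13) -> [13]
enqueue(21) -> [13, 21]
enqueue(29) -> [13, 21, 29]
dequeue() returns 13 -> [21, 29]
enqueue(17) -> [21, 29, 17]
dequeue() returns 21 -> [29, 17]
enqueue(19) -> [29, 17, 19]
enqueue(16) -> [29, 17, 19, 16]
Final queue (front to back): [29, 17, 19, 16]


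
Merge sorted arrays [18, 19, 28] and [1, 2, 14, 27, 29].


Compare heads, take smaller each step.
Merged: [1, 2, 14, 18, 19, 27, 28, 29]


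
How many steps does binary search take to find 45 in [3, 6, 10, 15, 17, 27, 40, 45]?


Search for 45:
[0,7] mid=3 arr[3]=15
[4,7] mid=5 arr[5]=27
[6,7] mid=6 arr[6]=40
[7,7] mid=7 arr[7]=45
Total: 4 comparisons


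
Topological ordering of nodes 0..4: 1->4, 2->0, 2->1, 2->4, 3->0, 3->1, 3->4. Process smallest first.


Kahn's algorithm, process smallest node first
Order: [2, 3, 0, 1, 4]


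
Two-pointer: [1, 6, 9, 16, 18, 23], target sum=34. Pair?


Two pointers: lo=0, hi=5
Found pair: (16, 18) summing to 34


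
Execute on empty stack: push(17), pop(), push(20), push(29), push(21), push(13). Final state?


push(17) -> [17]
pop() returns 17 -> []
push(20) -> [20]
push(29) -> [20, 29]
push(21) -> [20, 29, 21]
push(13) -> [20, 29, 21, 13]
Final stack (bottom to top): [20, 29, 21, 13]


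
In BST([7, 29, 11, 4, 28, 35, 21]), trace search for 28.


BST root = 7
Search for 28: compare at each node
Path: [7, 29, 11, 28]


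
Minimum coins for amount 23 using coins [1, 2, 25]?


dp[0]=0; dp[i]=1+min(dp[i-c] for c in coins)
...dp[18]=9, dp[19]=10, dp[20]=10, dp[21]=11, dp[22]=11, dp[23]=12
Minimum coins for 23 = 12


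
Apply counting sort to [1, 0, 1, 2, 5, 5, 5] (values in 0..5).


Count array: [1, 2, 1, 0, 0, 3]
Reconstruct: [0, 1, 1, 2, 5, 5, 5]


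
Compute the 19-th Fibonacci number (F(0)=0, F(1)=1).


F(n)=F(n-1)+F(n-2)
...F(17)=1597, F(18)=2584, F(19)=4181


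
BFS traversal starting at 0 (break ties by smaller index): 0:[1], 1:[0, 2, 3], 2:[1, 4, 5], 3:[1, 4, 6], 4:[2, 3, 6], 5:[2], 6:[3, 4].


BFS queue: start with [0]
Visit order: [0, 1, 2, 3, 4, 5, 6]


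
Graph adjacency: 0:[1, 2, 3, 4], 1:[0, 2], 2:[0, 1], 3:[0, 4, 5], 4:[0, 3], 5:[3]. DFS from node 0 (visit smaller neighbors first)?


DFS stack-based: start with [0]
Visit order: [0, 1, 2, 3, 4, 5]


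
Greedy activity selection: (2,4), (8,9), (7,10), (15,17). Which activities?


Greedy: pick earliest-ending, then skip overlaps.
Selected (3 activities): [(2, 4), (8, 9), (15, 17)]


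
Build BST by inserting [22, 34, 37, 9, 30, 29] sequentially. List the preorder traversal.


Root = 22; build tree by BST insertion.
Preorder traversal: [22, 9, 34, 30, 29, 37]


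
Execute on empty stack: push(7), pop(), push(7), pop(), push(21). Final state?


push(7) -> [7]
pop() returns 7 -> []
push(7) -> [7]
pop() returns 7 -> []
push(21) -> [21]
Final stack (bottom to top): [21]


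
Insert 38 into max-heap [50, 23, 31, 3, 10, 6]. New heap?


Append 38: [50, 23, 31, 3, 10, 6, 38]
Bubble up: swap idx 6(38) with idx 2(31)
Result: [50, 23, 38, 3, 10, 6, 31]


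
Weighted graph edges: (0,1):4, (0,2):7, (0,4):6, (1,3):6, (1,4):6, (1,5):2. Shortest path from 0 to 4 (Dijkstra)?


Dijkstra from 0:
Distances: {0: 0, 1: 4, 2: 7, 3: 10, 4: 6, 5: 6}
Shortest distance to 4 = 6, path = [0, 4]


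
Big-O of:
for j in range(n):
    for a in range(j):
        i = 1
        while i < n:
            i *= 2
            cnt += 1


Per nesting level: O(n) * O(n) [triangular over j] * O(log n) = O(n^2 log n)
Complexity: O(n^2 log n)


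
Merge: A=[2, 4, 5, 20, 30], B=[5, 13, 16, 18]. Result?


Compare heads, take smaller each step.
Merged: [2, 4, 5, 5, 13, 16, 18, 20, 30]


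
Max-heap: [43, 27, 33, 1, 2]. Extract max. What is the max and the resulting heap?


Max = 43
Replace root with last, heapify down
Resulting heap: [33, 27, 2, 1]


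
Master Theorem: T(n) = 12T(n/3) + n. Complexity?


a=12, b=3, c=1. log_3(12)=2.262 > c=1. Case 1: O(n^log_b(a)) = O(n^2.262)
Complexity: O(n^2.262)


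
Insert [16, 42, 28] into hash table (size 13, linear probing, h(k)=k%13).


Insertions: 16->slot 3; 42->slot 4; 28->slot 2
Table: [None, None, 28, 16, 42, None, None, None, None, None, None, None, None]


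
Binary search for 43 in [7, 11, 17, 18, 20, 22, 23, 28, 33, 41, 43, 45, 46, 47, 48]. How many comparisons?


Search for 43:
[0,14] mid=7 arr[7]=28
[8,14] mid=11 arr[11]=45
[8,10] mid=9 arr[9]=41
[10,10] mid=10 arr[10]=43
Total: 4 comparisons


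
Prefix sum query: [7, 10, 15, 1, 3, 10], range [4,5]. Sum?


Prefix sums: [0, 7, 17, 32, 33, 36, 46]
Sum[4..5] = prefix[6] - prefix[4] = 46 - 33 = 13


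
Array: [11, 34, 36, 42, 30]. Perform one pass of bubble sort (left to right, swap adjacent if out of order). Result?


After one pass: [11, 34, 36, 30, 42]


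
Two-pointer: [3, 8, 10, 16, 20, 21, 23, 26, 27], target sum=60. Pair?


Two pointers: lo=0, hi=8
No pair sums to 60


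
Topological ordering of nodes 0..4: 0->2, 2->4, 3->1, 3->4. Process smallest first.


Kahn's algorithm, process smallest node first
Order: [0, 2, 3, 1, 4]


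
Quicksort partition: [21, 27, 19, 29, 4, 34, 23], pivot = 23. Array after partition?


Elements <= 23 go left of pivot.
Result: [21, 19, 4, 23, 27, 34, 29], pivot at index 3


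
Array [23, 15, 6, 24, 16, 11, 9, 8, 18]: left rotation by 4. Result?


Left rotate by 4: [16, 11, 9, 8, 18, 23, 15, 6, 24]


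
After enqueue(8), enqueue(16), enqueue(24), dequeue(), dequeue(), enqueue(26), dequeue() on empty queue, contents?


enqueue(8) -> [8]
enqueue(16) -> [8, 16]
enqueue(24) -> [8, 16, 24]
dequeue() returns 8 -> [16, 24]
dequeue() returns 16 -> [24]
enqueue(26) -> [24, 26]
dequeue() returns 24 -> [26]
Final queue (front to back): [26]


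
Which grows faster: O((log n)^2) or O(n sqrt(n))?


polylogarithmic grows slower than n^1.5
O((log n)^2) is asymptotically smaller; O(n sqrt(n)) grows faster


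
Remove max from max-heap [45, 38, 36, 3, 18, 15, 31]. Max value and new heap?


Max = 45
Replace root with last, heapify down
Resulting heap: [38, 31, 36, 3, 18, 15]


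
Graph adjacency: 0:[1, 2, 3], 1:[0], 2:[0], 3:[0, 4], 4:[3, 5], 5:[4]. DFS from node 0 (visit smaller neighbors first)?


DFS stack-based: start with [0]
Visit order: [0, 1, 2, 3, 4, 5]


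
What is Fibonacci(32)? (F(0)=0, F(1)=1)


F(n)=F(n-1)+F(n-2)
...F(30)=832040, F(31)=1346269, F(32)=2178309


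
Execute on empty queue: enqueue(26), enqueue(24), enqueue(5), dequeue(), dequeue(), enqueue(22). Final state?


enqueue(26) -> [26]
enqueue(24) -> [26, 24]
enqueue(5) -> [26, 24, 5]
dequeue() returns 26 -> [24, 5]
dequeue() returns 24 -> [5]
enqueue(22) -> [5, 22]
Final queue (front to back): [5, 22]


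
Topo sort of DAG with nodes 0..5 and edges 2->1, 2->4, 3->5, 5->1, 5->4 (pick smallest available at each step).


Kahn's algorithm, process smallest node first
Order: [0, 2, 3, 5, 1, 4]


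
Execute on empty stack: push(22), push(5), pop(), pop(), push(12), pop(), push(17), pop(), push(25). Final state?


push(22) -> [22]
push(5) -> [22, 5]
pop() returns 5 -> [22]
pop() returns 22 -> []
push(12) -> [12]
pop() returns 12 -> []
push(17) -> [17]
pop() returns 17 -> []
push(25) -> [25]
Final stack (bottom to top): [25]


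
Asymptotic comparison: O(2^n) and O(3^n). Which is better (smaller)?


exponential grows slower than exponential (base 3)
O(2^n) is asymptotically smaller; O(3^n) grows faster


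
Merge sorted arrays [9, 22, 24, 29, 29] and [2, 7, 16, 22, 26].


Compare heads, take smaller each step.
Merged: [2, 7, 9, 16, 22, 22, 24, 26, 29, 29]


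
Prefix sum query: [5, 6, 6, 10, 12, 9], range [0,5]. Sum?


Prefix sums: [0, 5, 11, 17, 27, 39, 48]
Sum[0..5] = prefix[6] - prefix[0] = 48 - 0 = 48


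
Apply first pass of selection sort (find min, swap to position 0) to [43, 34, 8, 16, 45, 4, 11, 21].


After one pass: [4, 34, 8, 16, 45, 43, 11, 21]


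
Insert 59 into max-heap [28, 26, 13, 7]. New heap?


Append 59: [28, 26, 13, 7, 59]
Bubble up: swap idx 4(59) with idx 1(26); swap idx 1(59) with idx 0(28)
Result: [59, 28, 13, 7, 26]


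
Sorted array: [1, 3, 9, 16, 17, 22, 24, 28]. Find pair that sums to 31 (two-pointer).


Two pointers: lo=0, hi=7
Found pair: (3, 28) summing to 31


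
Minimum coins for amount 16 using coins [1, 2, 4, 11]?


dp[0]=0; dp[i]=1+min(dp[i-c] for c in coins)
...dp[11]=1, dp[12]=2, dp[13]=2, dp[14]=3, dp[15]=2, dp[16]=3
Minimum coins for 16 = 3


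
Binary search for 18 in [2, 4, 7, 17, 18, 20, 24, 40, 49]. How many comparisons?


Search for 18:
[0,8] mid=4 arr[4]=18
Total: 1 comparisons


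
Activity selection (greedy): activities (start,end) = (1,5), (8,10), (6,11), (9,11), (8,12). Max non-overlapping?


Greedy: pick earliest-ending, then skip overlaps.
Selected (2 activities): [(1, 5), (8, 10)]


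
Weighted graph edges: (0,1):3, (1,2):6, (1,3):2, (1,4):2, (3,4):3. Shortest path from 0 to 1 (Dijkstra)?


Dijkstra from 0:
Distances: {0: 0, 1: 3, 2: 9, 3: 5, 4: 5}
Shortest distance to 1 = 3, path = [0, 1]
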